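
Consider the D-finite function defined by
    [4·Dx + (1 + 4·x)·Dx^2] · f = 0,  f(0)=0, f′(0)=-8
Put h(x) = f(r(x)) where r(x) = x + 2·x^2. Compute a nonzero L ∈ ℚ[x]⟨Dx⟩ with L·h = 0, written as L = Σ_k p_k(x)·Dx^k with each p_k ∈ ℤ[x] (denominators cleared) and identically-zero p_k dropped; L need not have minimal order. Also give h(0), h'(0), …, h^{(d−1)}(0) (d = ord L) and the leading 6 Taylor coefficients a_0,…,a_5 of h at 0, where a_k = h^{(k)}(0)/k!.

f: a_k = 0, -8, 16, -128/3, 128, -2048/5, …
L₀ from L_f via x↦r, Dx↦r'^{-1}Dx.
L = (16·x + 32·x^2)·Dx + (1 + 8·x + 24·x^2 + 32·x^3)·Dx^2  (order 2).
h: a_k = 0, -8, 0, 64/3, -64, 512/5, …
ICs: h(0) = 0, h′(0) = -8.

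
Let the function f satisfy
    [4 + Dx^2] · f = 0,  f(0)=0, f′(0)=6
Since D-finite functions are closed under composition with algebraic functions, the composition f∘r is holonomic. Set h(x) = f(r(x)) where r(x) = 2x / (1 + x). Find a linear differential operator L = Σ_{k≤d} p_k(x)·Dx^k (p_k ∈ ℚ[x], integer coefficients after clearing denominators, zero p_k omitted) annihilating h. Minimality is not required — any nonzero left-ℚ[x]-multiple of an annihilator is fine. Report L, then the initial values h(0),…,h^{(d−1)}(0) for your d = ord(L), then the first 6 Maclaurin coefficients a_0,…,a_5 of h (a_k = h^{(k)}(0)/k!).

L = 16 + (2 + 6·x + 6·x^2 + 2·x^3)·Dx + (1 + 4·x + 6·x^2 + 4·x^3 + x^4)·Dx^2  (order 2).
h: a_k = 0, 12, -12, -20, 84, -772/5, …
ICs: h(0) = 0, h′(0) = 12.

f: a_k = 0, 6, 0, -4, 0, 4/5, …
h₀=f(r): pull back L_f along r ⇒ L₀.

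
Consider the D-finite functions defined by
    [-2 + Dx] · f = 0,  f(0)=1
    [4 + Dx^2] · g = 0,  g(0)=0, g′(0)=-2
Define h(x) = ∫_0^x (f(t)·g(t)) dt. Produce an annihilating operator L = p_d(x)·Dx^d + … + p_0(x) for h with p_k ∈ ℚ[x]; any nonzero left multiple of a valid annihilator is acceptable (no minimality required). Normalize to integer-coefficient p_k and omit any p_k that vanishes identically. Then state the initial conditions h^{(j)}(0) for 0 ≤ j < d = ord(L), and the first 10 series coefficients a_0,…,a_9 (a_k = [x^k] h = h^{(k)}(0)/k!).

L = 8·Dx - 4·Dx^2 + Dx^3  (order 3).
h: a_k = 0, 0, -1, -4/3, -2/3, 0, 8/45, 32/315, 8/315, 0, …
ICs: h(0) = 0, h′(0) = 0, h′′(0) = -2.

f: a_k = 1, 2, 2, 4/3, 2/3, 4/15, 4/45, 8/315, 2/315, 4/2835, …
g: a_k = 0, -2, 0, 4/3, 0, -4/15, 0, 8/315, 0, -4/2835, …
Sym-product of L_f,L_g gives L₀ (≤ ord 2).
Integrate: L := L₀·Dx.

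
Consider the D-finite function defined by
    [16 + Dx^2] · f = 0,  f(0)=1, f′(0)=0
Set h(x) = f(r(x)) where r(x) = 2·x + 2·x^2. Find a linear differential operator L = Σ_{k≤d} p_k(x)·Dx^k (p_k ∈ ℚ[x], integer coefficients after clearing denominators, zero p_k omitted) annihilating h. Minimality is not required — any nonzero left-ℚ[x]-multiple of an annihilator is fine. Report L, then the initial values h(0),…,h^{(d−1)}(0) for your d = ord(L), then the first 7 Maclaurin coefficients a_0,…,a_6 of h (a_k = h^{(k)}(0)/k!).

L = (64 + 384·x + 768·x^2 + 512·x^3) - 2·Dx + (1 + 2·x)·Dx^2  (order 2).
h: a_k = 1, 0, -32, -64, 416/3, 2048/3, 29696/45, …
ICs: h(0) = 1, h′(0) = 0.

f: a_k = 1, 0, -8, 0, 32/3, 0, -256/45, …
h₀=f(r): pull back L_f along r ⇒ L₀.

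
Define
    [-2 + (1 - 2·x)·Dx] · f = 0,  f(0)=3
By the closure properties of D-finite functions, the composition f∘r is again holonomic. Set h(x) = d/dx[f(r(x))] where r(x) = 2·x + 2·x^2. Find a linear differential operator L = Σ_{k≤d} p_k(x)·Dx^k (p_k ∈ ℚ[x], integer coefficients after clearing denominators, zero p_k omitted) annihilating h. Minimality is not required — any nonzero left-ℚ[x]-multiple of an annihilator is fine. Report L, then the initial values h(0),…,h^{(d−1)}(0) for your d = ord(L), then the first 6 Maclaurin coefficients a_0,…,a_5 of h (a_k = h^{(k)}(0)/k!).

L = (10 + 24·x + 24·x^2) + (-1 + 2·x + 12·x^2 + 8·x^3)·Dx  (order 1).
h: a_k = 12, 120, 864, 5568, 33600, 194688, …
ICs: h(0) = 12.

f: a_k = 3, 6, 12, 24, 48, 96, …
Substitute x→r, Dx→(1/r')Dx; clear ⇒ L₀.
Derive L from L₀ (diff closure).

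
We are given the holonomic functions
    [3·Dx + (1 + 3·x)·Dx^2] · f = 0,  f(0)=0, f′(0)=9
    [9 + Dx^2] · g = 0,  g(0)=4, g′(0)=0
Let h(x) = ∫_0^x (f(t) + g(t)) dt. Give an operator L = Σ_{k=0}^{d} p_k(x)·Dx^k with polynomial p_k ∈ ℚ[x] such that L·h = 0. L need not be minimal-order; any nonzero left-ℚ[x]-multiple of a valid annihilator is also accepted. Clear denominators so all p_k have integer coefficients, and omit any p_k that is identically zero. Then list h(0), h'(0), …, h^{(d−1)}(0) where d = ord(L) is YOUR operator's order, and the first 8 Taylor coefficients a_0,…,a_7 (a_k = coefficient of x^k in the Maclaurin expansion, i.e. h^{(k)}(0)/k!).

L = (63 + 54·x + 81·x^2)·Dx^2 + (9 + 45·x + 81·x^2 + 81·x^3)·Dx^3 + (7 + 6·x + 9·x^2)·Dx^4 + (1 + 5·x + 9·x^2 + 9·x^3)·Dx^5  (order 5).
h: a_k = 0, 4, 9/2, -21/2, 27/4, -189/20, 243/10, -1053/20, …
ICs: h(0) = 0, h′(0) = 4, h′′(0) = 9, h′′′(0) = -63, h′′′′(0) = 162.

f: a_k = 0, 9, -27/2, 27, -243/4, 729/5, -729/2, 6561/7, …
g: a_k = 4, 0, -18, 0, 27/2, 0, -81/20, 0, …
Sum ⇒ L₀ = lclm(L_f,L_g) in ℚ(x)⟨Dx⟩.
Integrate: L := L₀·Dx.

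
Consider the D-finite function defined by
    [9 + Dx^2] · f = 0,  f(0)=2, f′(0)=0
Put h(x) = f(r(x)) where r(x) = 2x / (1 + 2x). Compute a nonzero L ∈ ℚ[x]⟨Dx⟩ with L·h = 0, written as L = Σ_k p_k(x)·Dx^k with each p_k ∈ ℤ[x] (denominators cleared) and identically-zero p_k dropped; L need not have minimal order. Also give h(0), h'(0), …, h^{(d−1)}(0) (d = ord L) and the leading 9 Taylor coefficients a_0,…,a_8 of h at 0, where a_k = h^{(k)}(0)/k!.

f: a_k = 2, 0, -9, 0, 27/4, 0, -81/40, 0, 729/2240, …
L₀ from L_f via x↦r, Dx↦r'^{-1}Dx.
L = 36 + (4 + 24·x + 48·x^2 + 32·x^3)·Dx + (1 + 8·x + 24·x^2 + 32·x^3 + 16·x^4)·Dx^2  (order 2).
h: a_k = 2, 0, -36, 144, -324, 288, 6552/5, -44064/5, 1174212/35, …
ICs: h(0) = 2, h′(0) = 0.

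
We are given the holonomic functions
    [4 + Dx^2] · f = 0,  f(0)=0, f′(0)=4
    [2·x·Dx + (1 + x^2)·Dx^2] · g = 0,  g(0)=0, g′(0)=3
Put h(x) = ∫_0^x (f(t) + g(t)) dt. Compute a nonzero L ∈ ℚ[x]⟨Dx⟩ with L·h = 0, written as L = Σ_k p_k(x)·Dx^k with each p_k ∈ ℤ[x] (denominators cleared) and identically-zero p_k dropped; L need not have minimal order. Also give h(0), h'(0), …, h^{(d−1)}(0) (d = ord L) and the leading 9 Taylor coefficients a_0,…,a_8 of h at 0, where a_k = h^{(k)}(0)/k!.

f: a_k = 0, 4, 0, -8/3, 0, 8/15, 0, -16/315, 0, …
g: a_k = 0, 3, 0, -1, 0, 3/5, 0, -3/7, 0, …
L₀ := lclm(L_f,L_g); ord L₀ ≤ 2+2.
∫: right-multiply L₀ by Dx.
L = (-32·x + 80·x^3 + 16·x^5)·Dx^2 + (4 + 32·x^2 + 36·x^4 + 8·x^6)·Dx^3 + (-8·x + 20·x^3 + 4·x^5)·Dx^4 + (1 + 8·x^2 + 9·x^4 + 2·x^6)·Dx^5  (order 5).
h: a_k = 0, 0, 7/2, 0, -11/12, 0, 17/90, 0, -151/2520, …
ICs: h(0) = 0, h′(0) = 0, h′′(0) = 7, h′′′(0) = 0, h′′′′(0) = -22.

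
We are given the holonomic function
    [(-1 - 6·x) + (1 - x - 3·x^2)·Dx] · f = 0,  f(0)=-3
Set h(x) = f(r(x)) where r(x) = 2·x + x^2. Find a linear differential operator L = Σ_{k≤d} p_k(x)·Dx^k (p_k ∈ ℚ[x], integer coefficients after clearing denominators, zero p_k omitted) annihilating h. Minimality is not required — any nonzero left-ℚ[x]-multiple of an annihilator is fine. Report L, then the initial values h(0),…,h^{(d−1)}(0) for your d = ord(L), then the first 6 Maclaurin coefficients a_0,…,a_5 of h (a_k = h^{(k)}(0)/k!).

L = (2 + 26·x + 36·x^2 + 12·x^3) + (-1 + 2·x + 13·x^2 + 12·x^3 + 3·x^4)·Dx  (order 1).
h: a_k = -3, -6, -51, -216, -1176, -5790, …
ICs: h(0) = -3.

f: a_k = -3, -3, -12, -21, -57, -120, …
Change of var in L_f (x↦r) gives L₀.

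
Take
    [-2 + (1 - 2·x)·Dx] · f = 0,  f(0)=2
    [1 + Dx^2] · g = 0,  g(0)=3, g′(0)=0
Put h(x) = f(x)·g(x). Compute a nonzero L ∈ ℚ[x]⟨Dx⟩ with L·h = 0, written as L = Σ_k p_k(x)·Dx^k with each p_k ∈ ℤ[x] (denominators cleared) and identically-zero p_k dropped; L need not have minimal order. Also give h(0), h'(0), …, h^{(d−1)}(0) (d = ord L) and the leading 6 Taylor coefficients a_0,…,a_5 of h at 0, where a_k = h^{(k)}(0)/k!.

f: a_k = 2, 4, 8, 16, 32, 64, …
g: a_k = 3, 0, -3/2, 0, 1/8, 0, …
Product ⇒ symmetric product L₀, ord ≤ 2.
L = (-1 + 2·x) + 4·Dx + (-1 + 2·x)·Dx^2  (order 2).
h: a_k = 6, 12, 21, 42, 337/4, 337/2, …
ICs: h(0) = 6, h′(0) = 12.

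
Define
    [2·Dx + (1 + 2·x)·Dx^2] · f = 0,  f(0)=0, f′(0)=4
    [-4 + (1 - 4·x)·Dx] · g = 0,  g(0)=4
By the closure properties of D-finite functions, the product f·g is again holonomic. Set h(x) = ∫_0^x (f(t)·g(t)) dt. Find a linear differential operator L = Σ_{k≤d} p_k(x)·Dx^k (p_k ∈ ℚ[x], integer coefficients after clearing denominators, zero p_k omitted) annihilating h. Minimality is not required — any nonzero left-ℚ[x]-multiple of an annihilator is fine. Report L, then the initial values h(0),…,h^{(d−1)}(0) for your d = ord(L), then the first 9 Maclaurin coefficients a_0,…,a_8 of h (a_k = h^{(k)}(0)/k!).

L = 8·Dx + (6 + 24·x)·Dx^2 + (-1 + 2·x + 8·x^2)·Dx^3  (order 3).
h: a_k = 0, 0, 8, 16, 160/3, 2464/15, 25024/45, 9472/5, 232704/35, …
ICs: h(0) = 0, h′(0) = 0, h′′(0) = 16.

f: a_k = 0, 4, -4, 16/3, -8, 64/5, -64/3, 256/7, -64, …
g: a_k = 4, 16, 64, 256, 1024, 4096, 16384, 65536, 262144, …
L₀ := L_f ⊗_s L_g (sym. prod.), ord ≤ 2.
∫: right-multiply L₀ by Dx.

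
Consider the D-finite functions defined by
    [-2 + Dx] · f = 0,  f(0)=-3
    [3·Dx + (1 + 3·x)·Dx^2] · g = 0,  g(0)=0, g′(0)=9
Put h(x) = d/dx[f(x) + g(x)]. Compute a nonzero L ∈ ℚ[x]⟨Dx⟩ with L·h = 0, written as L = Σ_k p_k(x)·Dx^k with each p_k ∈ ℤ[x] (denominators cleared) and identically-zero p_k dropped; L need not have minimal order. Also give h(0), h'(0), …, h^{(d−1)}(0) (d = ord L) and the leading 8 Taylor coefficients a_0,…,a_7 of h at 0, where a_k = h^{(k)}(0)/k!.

f: a_k = -3, -6, -6, -4, -2, -4/5, -4/15, -8/105, …
g: a_k = 0, 9, -27/2, 27, -243/4, 729/5, -729/2, 6561/7, …
f+g: L₀ = lclm(L_f,L_g), ord ≤ 1+2.
h=h₀': d/dx-closure on L₀ ⇒ L.
L = (-48 - 36·x) + (14 - 24·x - 36·x^2)·Dx + (5 + 21·x + 18·x^2)·Dx^2  (order 2).
h: a_k = 3, -39, 69, -251, 725, -10943/5, 98407/15, -2066731/105, …
ICs: h(0) = 3, h′(0) = -39.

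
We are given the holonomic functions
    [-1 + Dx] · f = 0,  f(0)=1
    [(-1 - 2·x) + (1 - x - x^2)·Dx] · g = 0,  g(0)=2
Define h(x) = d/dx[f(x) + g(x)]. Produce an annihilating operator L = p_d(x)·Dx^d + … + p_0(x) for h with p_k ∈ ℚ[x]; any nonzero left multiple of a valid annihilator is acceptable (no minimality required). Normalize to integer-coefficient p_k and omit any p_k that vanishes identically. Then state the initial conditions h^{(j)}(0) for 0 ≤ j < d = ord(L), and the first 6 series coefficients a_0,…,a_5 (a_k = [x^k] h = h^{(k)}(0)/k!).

L = (14 + 46·x + 40·x^2 + 36·x^3 + 6·x^4) + (-17 - 48·x - 41·x^2 - 24·x^3 + 5·x^4 + 2·x^5)·Dx + (3 + 2·x + x^2 - 12·x^3 - 11·x^4 - 2·x^5)·Dx^2  (order 2).
h: a_k = 3, 9, 37/2, 241/6, 1921/24, 18721/120, …
ICs: h(0) = 3, h′(0) = 9.

f: a_k = 1, 1, 1/2, 1/6, 1/24, 1/120, …
g: a_k = 2, 2, 4, 6, 10, 16, …
Weyl lclm of L_f,L_g ⇒ L₀ (ord ≤ 2).
h₀' ⇒ L via d/dx closure of L₀.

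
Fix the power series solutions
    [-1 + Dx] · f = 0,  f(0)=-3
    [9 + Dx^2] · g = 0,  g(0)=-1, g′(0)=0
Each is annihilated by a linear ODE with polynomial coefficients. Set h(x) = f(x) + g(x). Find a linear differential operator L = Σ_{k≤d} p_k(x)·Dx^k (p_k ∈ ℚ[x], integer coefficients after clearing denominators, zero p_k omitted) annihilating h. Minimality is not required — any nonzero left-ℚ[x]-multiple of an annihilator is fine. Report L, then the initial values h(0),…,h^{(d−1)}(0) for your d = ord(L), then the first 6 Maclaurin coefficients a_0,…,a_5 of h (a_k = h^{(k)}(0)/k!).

f: a_k = -3, -3, -3/2, -1/2, -1/8, -1/40, …
g: a_k = -1, 0, 9/2, 0, -27/8, 0, …
h₀=f+g: left-lcm gives L₀, ord ≤ 3.
L = -9 + 9·Dx - Dx^2 + Dx^3  (order 3).
h: a_k = -4, -3, 3, -1/2, -7/2, -1/40, …
ICs: h(0) = -4, h′(0) = -3, h′′(0) = 6.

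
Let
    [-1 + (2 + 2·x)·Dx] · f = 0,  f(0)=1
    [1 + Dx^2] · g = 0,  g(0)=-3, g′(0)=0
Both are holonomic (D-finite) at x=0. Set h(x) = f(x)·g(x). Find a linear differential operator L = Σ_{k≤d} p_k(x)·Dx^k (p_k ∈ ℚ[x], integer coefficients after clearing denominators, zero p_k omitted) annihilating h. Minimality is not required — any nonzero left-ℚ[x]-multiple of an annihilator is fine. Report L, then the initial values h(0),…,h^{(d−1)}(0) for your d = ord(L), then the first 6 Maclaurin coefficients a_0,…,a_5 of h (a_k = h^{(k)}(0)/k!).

L = (7 + 8·x + 4·x^2) + (-4 - 4·x)·Dx + (4 + 8·x + 4·x^2)·Dx^2  (order 2).
h: a_k = -3, -3/2, 15/8, 9/16, -25/128, -13/256, …
ICs: h(0) = -3, h′(0) = -3/2.

f: a_k = 1, 1/2, -1/8, 1/16, -5/128, 7/256, …
g: a_k = -3, 0, 3/2, 0, -1/8, 0, …
Product ⇒ symmetric product L₀, ord ≤ 2.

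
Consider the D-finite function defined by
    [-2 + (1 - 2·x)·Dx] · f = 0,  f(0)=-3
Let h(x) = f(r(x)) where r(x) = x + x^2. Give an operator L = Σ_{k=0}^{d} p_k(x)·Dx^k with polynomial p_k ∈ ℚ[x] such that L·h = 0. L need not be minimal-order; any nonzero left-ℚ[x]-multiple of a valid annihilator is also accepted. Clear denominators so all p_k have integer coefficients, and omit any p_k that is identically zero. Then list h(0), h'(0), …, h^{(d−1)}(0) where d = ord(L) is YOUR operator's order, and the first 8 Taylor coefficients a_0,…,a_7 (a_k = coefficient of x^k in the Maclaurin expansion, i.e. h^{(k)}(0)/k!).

f: a_k = -3, -6, -12, -24, -48, -96, -192, -384, …
Substitute x→r, Dx→(1/r')Dx; clear ⇒ L₀.
L = (2 + 4·x) + (-1 + 2·x + 2·x^2)·Dx  (order 1).
h: a_k = -3, -6, -18, -48, -132, -360, -984, -2688, …
ICs: h(0) = -3.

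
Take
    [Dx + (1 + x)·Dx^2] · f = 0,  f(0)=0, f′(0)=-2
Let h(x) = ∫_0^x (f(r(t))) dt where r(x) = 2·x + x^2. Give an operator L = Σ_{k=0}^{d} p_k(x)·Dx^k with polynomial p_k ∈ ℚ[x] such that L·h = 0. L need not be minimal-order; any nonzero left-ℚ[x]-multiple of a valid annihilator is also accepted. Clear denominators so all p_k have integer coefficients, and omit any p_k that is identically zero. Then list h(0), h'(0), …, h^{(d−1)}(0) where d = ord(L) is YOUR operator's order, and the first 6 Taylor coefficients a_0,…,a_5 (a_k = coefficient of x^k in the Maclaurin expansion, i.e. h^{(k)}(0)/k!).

L = Dx^2 + (1 + x)·Dx^3  (order 3).
h: a_k = 0, 0, -2, 2/3, -1/3, 1/5, …
ICs: h(0) = 0, h′(0) = 0, h′′(0) = -4.

f: a_k = 0, -2, 1, -2/3, 1/2, -2/5, …
Change of var in L_f (x↦r) gives L₀.
∫: right-multiply L₀ by Dx.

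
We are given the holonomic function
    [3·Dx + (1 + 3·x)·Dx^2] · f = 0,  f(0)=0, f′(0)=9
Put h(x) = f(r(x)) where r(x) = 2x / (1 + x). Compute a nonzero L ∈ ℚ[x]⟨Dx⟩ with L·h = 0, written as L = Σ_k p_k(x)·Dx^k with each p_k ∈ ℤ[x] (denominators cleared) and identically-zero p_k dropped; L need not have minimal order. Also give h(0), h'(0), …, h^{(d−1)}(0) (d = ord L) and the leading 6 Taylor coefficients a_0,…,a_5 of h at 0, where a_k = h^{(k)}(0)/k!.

f: a_k = 0, 9, -27/2, 27, -243/4, 729/5, …
h₀=f(r): pull back L_f along r ⇒ L₀.
L = (8 + 14·x)·Dx + (1 + 8·x + 7·x^2)·Dx^2  (order 2).
h: a_k = 0, 18, -72, 342, -1800, 50418/5, …
ICs: h(0) = 0, h′(0) = 18.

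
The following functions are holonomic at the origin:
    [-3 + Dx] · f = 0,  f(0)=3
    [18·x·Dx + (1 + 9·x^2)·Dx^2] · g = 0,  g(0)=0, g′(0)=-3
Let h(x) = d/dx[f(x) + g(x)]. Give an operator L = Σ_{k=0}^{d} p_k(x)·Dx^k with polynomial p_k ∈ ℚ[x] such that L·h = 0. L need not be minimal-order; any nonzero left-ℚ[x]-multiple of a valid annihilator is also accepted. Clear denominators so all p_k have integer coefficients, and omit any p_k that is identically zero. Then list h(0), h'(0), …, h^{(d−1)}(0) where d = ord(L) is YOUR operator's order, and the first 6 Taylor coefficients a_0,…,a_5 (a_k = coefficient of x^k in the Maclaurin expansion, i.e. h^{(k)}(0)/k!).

f: a_k = 3, 9, 27/2, 27/2, 81/8, 243/40, …
g: a_k = 0, -3, 0, 9, 0, -243/5, …
f+g: L₀ = lclm(L_f,L_g), ord ≤ 1+2.
h₀' ⇒ L via d/dx closure of L₀.
L = (18 - 108·x - 162·x^2) + (-9 + 27·x + 27·x^2 - 81·x^3)·Dx + (1 + 3·x + 9·x^2 + 27·x^3)·Dx^2  (order 2).
h: a_k = 6, 27, 135/2, 81/2, -1701/8, 729/40, …
ICs: h(0) = 6, h′(0) = 27.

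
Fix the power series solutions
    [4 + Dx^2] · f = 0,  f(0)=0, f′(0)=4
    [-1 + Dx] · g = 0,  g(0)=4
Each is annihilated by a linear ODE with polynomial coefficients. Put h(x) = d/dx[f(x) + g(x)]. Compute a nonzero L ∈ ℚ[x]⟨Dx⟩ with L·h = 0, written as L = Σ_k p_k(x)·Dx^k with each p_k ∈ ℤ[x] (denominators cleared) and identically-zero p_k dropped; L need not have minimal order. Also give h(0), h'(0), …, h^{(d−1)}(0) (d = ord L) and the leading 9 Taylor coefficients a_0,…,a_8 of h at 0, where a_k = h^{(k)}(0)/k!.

L = 4 - 4·Dx + Dx^2 - Dx^3  (order 3).
h: a_k = 8, 4, -6, 2/3, 17/6, 1/30, -7/20, 1/1260, 257/10080, …
ICs: h(0) = 8, h′(0) = 4, h′′(0) = -12.

f: a_k = 0, 4, 0, -8/3, 0, 8/15, 0, -16/315, 0, …
g: a_k = 4, 4, 2, 2/3, 1/6, 1/30, 1/180, 1/1260, 1/10080, …
h₀=f+g: left-lcm gives L₀, ord ≤ 3.
Differentiate: ansatz ord ≤ ord L₀ ⇒ L.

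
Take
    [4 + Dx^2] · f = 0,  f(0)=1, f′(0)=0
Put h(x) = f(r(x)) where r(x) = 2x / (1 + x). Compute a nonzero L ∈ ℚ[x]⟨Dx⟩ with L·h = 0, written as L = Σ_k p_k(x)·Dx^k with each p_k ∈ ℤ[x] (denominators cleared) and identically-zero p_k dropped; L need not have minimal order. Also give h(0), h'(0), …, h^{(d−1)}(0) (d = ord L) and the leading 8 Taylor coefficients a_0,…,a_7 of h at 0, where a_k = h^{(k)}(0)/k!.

L = 16 + (2 + 6·x + 6·x^2 + 2·x^3)·Dx + (1 + 4·x + 6·x^2 + 4·x^3 + x^4)·Dx^2  (order 2).
h: a_k = 1, 0, -8, 16, -40/3, -32/3, 2744/45, -656/5, …
ICs: h(0) = 1, h′(0) = 0.

f: a_k = 1, 0, -2, 0, 2/3, 0, -4/45, 0, …
L₀ from L_f via x↦r, Dx↦r'^{-1}Dx.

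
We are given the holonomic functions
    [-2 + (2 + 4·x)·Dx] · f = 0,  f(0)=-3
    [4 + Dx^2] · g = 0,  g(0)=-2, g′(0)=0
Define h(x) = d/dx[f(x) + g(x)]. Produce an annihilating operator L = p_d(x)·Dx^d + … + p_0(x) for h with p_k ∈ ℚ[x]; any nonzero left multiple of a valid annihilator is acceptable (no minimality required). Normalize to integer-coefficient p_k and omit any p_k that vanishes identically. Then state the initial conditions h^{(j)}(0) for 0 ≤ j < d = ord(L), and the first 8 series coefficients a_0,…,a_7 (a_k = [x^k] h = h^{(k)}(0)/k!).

f: a_k = -3, -3, 3/2, -3/2, 15/8, -21/8, 63/16, -99/16, …
g: a_k = -2, 0, 4, 0, -4/3, 0, 8/45, 0, …
L₀ := lclm(L_f,L_g); ord L₀ ≤ 1+2.
h₀' ⇒ L via d/dx closure of L₀.
L = (-76 - 64·x - 64·x^2) + (-28 - 120·x - 192·x^2 - 128·x^3)·Dx + (-19 - 16·x - 16·x^2)·Dx^2 + (-7 - 30·x - 48·x^2 - 32·x^3)·Dx^3  (order 3).
h: a_k = -3, 11, -9/2, 13/6, -105/8, 2963/120, -693/16, 404893/5040, …
ICs: h(0) = -3, h′(0) = 11, h′′(0) = -9.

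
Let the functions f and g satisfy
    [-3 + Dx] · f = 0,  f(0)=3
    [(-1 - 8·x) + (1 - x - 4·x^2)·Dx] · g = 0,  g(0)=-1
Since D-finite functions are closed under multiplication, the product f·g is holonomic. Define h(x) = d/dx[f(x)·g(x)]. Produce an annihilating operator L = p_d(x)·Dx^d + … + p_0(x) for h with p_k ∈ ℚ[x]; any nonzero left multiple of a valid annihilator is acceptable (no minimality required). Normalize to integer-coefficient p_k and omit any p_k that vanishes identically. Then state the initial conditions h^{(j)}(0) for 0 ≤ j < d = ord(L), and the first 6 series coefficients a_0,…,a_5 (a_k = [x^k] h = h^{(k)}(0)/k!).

L = (25 + 48·x - 39·x^2 - 120·x^3 + 144·x^4) + (-4 - x + 33·x^2 + 8·x^3 - 48·x^4)·Dx  (order 1).
h: a_k = -12, -75, -297, -2073/2, -3306, -408177/40, …
ICs: h(0) = -12.

f: a_k = 3, 9, 27/2, 27/2, 81/8, 243/40, …
g: a_k = -1, -1, -5, -9, -29, -65, …
h₀=f·g: eliminate ⇒ L₀, order ≤ 1·1.
h=h₀': d/dx-closure on L₀ ⇒ L.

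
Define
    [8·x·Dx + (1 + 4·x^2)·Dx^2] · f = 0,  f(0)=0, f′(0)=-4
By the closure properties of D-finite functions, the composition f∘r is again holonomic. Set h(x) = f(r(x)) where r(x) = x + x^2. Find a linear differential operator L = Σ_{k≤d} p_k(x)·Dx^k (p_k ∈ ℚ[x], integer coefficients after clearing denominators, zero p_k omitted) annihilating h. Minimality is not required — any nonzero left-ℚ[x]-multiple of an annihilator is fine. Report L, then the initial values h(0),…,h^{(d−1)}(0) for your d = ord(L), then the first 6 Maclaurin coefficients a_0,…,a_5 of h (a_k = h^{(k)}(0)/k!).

L = (-2 + 8·x + 32·x^2 + 48·x^3 + 24·x^4)·Dx + (1 + 2·x + 4·x^2 + 16·x^3 + 20·x^4 + 8·x^5)·Dx^2  (order 2).
h: a_k = 0, -4, -4, 16/3, 16, 16/5, …
ICs: h(0) = 0, h′(0) = -4.

f: a_k = 0, -4, 0, 16/3, 0, -64/5, …
Change of var in L_f (x↦r) gives L₀.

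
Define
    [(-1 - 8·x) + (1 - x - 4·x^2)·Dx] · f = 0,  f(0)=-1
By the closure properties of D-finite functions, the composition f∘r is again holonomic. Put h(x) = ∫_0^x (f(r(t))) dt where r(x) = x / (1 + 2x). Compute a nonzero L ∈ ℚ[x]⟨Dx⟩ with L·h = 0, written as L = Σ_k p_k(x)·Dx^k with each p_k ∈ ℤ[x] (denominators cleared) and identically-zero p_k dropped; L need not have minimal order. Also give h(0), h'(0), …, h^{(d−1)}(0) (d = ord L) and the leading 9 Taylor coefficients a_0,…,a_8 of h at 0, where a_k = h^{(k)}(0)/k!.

f: a_k = -1, -1, -5, -9, -29, -65, -181, -441, -1165, …
Change of var in L_f (x↦r) gives L₀.
h=∫₀ˣh₀: take L = L₀·Dx.
L = (1 + 10·x)·Dx + (-1 - 5·x - 4·x^2 + 4·x^3)·Dx^2  (order 2).
h: a_k = 0, -1, -1/2, -1, 7/4, -27/5, 95/6, -339/7, 1207/8, …
ICs: h(0) = 0, h′(0) = -1.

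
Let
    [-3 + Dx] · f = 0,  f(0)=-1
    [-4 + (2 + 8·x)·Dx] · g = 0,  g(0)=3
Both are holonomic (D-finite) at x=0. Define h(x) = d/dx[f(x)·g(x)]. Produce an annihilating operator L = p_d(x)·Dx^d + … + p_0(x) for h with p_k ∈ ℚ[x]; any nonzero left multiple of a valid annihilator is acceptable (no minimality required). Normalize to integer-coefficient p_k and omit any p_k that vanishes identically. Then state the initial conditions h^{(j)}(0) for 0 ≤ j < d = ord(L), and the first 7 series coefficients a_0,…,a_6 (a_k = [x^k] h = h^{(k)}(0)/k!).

L = (17 + 120·x + 144·x^2) + (-5 - 32·x - 48·x^2)·Dx  (order 1).
h: a_k = -15, -51, -207/2, -129/2, -1893/8, 4131/8, -176247/80, …
ICs: h(0) = -15.

f: a_k = -1, -3, -9/2, -9/2, -27/8, -81/40, -81/80, …
g: a_k = 3, 6, -6, 12, -30, 84, -252, …
f·g: L₀ = L_f ⊗_s L_g, ord ≤ 1·1.
Derive L from L₀ (diff closure).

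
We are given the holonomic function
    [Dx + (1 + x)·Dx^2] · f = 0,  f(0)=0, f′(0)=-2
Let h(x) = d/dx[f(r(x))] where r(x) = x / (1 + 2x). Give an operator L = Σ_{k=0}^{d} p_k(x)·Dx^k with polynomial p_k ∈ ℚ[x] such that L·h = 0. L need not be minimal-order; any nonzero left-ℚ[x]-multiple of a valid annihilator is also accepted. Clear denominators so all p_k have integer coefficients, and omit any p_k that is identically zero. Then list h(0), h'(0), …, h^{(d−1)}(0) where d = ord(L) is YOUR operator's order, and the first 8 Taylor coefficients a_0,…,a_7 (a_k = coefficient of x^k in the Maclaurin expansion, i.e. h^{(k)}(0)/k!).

L = (5 + 12·x) + (1 + 5·x + 6·x^2)·Dx  (order 1).
h: a_k = -2, 10, -38, 130, -422, 1330, -4118, 12610, …
ICs: h(0) = -2.

f: a_k = 0, -2, 1, -2/3, 1/2, -2/5, 1/3, -2/7, …
f∘r: x↦r, Dx↦Dx/r' in L_f ⇒ L₀.
Differentiate: ansatz ord ≤ ord L₀ ⇒ L.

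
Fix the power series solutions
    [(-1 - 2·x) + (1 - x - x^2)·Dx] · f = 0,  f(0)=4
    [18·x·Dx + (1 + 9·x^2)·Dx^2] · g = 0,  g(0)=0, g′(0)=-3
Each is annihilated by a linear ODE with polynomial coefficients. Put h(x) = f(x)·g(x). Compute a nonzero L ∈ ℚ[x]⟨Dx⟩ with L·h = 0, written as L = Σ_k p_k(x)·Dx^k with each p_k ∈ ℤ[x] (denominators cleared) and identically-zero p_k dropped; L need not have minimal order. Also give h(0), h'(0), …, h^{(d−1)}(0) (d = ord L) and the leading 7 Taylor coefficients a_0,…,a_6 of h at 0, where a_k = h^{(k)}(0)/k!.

L = (2 + 18·x + 54·x^2) + (2 - 14·x + 36·x^2 + 54·x^3)·Dx + (-1 + x - 8·x^2 + 9·x^3 + 9·x^4)·Dx^2  (order 2).
h: a_k = 0, -12, -12, 12, 0, -912/5, -912/5, …
ICs: h(0) = 0, h′(0) = -12.

f: a_k = 4, 4, 8, 12, 20, 32, 52, …
g: a_k = 0, -3, 0, 9, 0, -243/5, 0, …
Sym-product of L_f,L_g gives L₀ (≤ ord 2).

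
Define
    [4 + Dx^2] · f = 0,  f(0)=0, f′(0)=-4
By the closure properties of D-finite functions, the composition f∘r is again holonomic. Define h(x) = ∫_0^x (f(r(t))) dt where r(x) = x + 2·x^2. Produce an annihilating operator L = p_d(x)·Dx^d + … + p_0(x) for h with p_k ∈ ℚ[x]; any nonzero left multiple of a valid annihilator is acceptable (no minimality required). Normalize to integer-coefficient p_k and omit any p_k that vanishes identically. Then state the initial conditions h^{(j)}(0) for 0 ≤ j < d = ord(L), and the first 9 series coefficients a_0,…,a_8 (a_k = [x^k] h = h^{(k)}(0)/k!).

L = (4 + 48·x + 192·x^2 + 256·x^3)·Dx - 4·Dx^2 + (1 + 4·x)·Dx^3  (order 3).
h: a_k = 0, 0, -2, -8/3, 2/3, 16/5, 236/45, 16/7, -838/315, …
ICs: h(0) = 0, h′(0) = 0, h′′(0) = -4.

f: a_k = 0, -4, 0, 8/3, 0, -8/15, 0, 16/315, 0, …
Change of var in L_f (x↦r) gives L₀.
h=∫h₀ ⇒ L = L₀·Dx.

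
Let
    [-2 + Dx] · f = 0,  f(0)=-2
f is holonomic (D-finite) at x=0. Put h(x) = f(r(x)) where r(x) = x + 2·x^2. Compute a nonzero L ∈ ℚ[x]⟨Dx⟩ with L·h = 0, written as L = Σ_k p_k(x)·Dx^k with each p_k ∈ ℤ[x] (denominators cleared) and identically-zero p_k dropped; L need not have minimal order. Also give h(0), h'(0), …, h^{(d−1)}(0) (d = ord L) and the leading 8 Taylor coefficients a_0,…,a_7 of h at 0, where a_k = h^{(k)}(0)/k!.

f: a_k = -2, -4, -4, -8/3, -4/3, -8/15, -8/45, -16/315, …
Change of var in L_f (x↦r) gives L₀.
L = (-2 - 8·x) + Dx  (order 1).
h: a_k = -2, -4, -12, -56/3, -100/3, -216/5, -2648/45, -20848/315, …
ICs: h(0) = -2.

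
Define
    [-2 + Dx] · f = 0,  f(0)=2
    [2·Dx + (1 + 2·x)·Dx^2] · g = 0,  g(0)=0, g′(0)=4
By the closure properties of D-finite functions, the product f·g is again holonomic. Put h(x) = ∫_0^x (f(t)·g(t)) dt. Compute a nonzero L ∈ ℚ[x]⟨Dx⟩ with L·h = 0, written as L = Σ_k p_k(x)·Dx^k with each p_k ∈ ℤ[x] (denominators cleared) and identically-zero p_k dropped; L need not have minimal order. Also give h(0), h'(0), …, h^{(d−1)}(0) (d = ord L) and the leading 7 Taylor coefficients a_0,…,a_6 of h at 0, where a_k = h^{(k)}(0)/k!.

L = 8·x·Dx + (-2 - 8·x)·Dx^2 + (1 + 2·x)·Dx^3  (order 3).
h: a_k = 0, 0, 4, 8/3, 8/3, 0, 8/5, …
ICs: h(0) = 0, h′(0) = 0, h′′(0) = 8.

f: a_k = 2, 4, 4, 8/3, 4/3, 8/15, 8/45, …
g: a_k = 0, 4, -4, 16/3, -8, 64/5, -64/3, …
Sym-product of L_f,L_g gives L₀ (≤ ord 2).
h=∫h₀ ⇒ L = L₀·Dx.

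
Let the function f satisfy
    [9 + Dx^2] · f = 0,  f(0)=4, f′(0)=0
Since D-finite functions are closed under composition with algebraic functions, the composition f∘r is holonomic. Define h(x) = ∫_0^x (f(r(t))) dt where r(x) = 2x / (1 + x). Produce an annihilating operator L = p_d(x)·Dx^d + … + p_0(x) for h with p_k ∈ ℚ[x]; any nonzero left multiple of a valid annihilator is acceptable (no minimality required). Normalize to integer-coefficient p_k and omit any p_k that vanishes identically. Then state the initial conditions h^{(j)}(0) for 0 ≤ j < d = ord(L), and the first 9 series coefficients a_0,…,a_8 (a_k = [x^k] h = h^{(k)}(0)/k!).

f: a_k = 4, 0, -18, 0, 27/2, 0, -81/20, 0, 729/1120, …
Substitute x→r, Dx→(1/r')Dx; clear ⇒ L₀.
Integrate: L := L₀·Dx.
L = 36·Dx + (2 + 6·x + 6·x^2 + 2·x^3)·Dx^2 + (1 + 4·x + 6·x^2 + 4·x^3 + x^4)·Dx^3  (order 3).
h: a_k = 0, 4, 0, -24, 36, 0, -96, 7704/35, -1458/5, …
ICs: h(0) = 0, h′(0) = 4, h′′(0) = 0.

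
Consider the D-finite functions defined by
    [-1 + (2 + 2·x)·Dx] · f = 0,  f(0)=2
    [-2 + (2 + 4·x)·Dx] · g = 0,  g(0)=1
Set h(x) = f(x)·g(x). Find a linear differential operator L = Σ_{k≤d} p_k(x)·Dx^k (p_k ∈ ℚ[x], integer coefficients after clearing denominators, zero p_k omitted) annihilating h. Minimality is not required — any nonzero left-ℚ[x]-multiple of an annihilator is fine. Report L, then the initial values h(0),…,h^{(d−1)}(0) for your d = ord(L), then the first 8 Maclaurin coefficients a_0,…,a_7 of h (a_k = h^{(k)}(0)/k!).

L = (-3 - 4·x) + (2 + 6·x + 4·x^2)·Dx  (order 1).
h: a_k = 2, 3, -1/4, 3/8, -37/64, 117/128, -757/512, 2499/1024, …
ICs: h(0) = 2.

f: a_k = 2, 1, -1/4, 1/8, -5/64, 7/128, -21/512, 33/1024, …
g: a_k = 1, 1, -1/2, 1/2, -5/8, 7/8, -21/16, 33/16, …
h₀=f·g: eliminate ⇒ L₀, order ≤ 1·1.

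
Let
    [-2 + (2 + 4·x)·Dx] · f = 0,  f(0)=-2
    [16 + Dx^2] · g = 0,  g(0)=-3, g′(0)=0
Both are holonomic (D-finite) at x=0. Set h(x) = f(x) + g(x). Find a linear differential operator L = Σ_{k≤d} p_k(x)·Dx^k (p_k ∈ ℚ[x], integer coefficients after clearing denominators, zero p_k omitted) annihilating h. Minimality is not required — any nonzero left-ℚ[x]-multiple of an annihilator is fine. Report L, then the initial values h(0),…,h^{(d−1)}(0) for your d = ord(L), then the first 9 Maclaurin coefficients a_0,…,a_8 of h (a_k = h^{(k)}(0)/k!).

L = (-304 - 1024·x - 1024·x^2) + (240 + 1504·x + 3072·x^2 + 2048·x^3)·Dx + (-19 - 64·x - 64·x^2)·Dx^2 + (15 + 94·x + 192·x^2 + 128·x^3)·Dx^3  (order 3).
h: a_k = -5, -2, 25, -1, -123/4, -7/4, 2363/120, -33/8, 12277/6720, …
ICs: h(0) = -5, h′(0) = -2, h′′(0) = 50.

f: a_k = -2, -2, 1, -1, 5/4, -7/4, 21/8, -33/8, 429/64, …
g: a_k = -3, 0, 24, 0, -32, 0, 256/15, 0, -512/105, …
Sum ⇒ L₀ = lclm(L_f,L_g) in ℚ(x)⟨Dx⟩.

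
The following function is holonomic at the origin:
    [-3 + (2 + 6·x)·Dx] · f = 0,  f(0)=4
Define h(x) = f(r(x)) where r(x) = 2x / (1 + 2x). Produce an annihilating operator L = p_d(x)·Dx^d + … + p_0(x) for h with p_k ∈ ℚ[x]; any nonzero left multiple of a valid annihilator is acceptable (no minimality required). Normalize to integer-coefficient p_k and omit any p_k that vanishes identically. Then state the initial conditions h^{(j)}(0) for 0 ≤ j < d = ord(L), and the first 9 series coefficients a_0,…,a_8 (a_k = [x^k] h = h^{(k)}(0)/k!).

f: a_k = 4, 6, -9/2, 27/4, -405/32, 1701/64, -15309/256, 72171/512, -2814669/8192, …
Change of var in L_f (x↦r) gives L₀.
L = -3 + (1 + 10·x + 16·x^2)·Dx  (order 1).
h: a_k = 4, 12, -42, 174, -1677/2, 9069/2, -106305/4, 658335/4, -33903165/32, …
ICs: h(0) = 4.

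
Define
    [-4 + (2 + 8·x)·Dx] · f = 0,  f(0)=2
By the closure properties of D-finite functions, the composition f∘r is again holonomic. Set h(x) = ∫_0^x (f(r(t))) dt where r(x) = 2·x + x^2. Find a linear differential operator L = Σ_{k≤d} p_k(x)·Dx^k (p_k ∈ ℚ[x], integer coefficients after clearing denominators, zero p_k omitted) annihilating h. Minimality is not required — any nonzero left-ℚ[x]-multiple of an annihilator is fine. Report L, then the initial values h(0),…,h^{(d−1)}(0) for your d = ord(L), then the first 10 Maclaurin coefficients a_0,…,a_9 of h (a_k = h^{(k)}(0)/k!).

f: a_k = 2, 4, -4, 8, -20, 56, -168, 528, -1716, 5720, …
Substitute x→r, Dx→(1/r')Dx; clear ⇒ L₀.
Integrate: L := L₀·Dx.
L = (-4 - 4·x)·Dx + (1 + 8·x + 4·x^2)·Dx^2  (order 2).
h: a_k = 0, 2, 4, -4, 12, -228/5, 200, -6744/7, 4956, -80284/3, …
ICs: h(0) = 0, h′(0) = 2.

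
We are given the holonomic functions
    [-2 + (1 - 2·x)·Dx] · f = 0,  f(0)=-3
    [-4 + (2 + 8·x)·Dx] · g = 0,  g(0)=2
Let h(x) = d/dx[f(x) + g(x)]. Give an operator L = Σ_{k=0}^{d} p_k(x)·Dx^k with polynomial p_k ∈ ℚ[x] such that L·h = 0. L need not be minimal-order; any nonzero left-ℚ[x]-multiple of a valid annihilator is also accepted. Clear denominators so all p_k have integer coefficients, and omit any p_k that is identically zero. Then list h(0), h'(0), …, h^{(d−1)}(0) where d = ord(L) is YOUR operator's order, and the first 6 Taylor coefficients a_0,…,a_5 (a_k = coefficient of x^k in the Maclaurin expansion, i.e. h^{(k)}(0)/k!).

L = (-16 - 16·x) + (-2 - 40·x - 56·x^2)·Dx + (1 + 4·x - 4·x^2 - 16·x^3)·Dx^2  (order 2).
h: a_k = -2, -32, -48, -272, -200, -2160, …
ICs: h(0) = -2, h′(0) = -32.

f: a_k = -3, -6, -12, -24, -48, -96, …
g: a_k = 2, 4, -4, 8, -20, 56, …
Sum ⇒ L₀ = lclm(L_f,L_g) in ℚ(x)⟨Dx⟩.
Derive L from L₀ (diff closure).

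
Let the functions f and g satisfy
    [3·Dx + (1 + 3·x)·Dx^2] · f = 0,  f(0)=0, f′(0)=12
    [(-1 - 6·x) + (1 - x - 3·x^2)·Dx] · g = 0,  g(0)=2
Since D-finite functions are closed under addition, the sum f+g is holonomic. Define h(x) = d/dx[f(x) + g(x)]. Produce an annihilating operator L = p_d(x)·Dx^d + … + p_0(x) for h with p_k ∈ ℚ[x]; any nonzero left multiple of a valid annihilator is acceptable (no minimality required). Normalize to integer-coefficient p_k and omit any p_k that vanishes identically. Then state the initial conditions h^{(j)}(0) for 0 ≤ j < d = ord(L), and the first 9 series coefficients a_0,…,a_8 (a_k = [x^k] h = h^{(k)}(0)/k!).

L = (-270 - 1422·x - 3780·x^2 - 2916·x^3 - 2916·x^4) + (-24 - 468·x - 2736·x^2 - 5616·x^3 - 5994·x^4 - 4860·x^5)·Dx + (11 + 79·x + 129·x^2 - 171·x^3 - 783·x^4 - 1377·x^5 - 972·x^6)·Dx^2  (order 2).
h: a_k = 14, -20, 150, -172, 1372, -1752, 11786, -18116, 99594, …
ICs: h(0) = 14, h′(0) = -20.

f: a_k = 0, 12, -18, 36, -81, 972/5, -486, 8748/7, -6561/2, …
g: a_k = 2, 2, 8, 14, 38, 80, 194, 434, 1016, …
f+g: L₀ = lclm(L_f,L_g), ord ≤ 2+1.
Derive L from L₀ (diff closure).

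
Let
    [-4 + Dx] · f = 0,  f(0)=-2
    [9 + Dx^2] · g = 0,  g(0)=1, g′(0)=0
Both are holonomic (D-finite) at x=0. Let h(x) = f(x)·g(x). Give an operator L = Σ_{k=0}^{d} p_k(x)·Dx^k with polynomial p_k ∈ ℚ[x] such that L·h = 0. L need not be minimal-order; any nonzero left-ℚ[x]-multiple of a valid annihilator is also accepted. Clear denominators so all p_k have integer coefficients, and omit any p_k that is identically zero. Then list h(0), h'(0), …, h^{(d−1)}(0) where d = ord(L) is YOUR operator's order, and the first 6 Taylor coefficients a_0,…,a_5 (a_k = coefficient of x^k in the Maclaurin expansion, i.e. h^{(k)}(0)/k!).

L = 25 - 8·Dx + Dx^2  (order 2).
h: a_k = -2, -8, -7, 44/3, 527/12, 779/15, …
ICs: h(0) = -2, h′(0) = -8.

f: a_k = -2, -8, -16, -64/3, -64/3, -256/15, …
g: a_k = 1, 0, -9/2, 0, 27/8, 0, …
h₀=f·g: eliminate ⇒ L₀, order ≤ 1·2.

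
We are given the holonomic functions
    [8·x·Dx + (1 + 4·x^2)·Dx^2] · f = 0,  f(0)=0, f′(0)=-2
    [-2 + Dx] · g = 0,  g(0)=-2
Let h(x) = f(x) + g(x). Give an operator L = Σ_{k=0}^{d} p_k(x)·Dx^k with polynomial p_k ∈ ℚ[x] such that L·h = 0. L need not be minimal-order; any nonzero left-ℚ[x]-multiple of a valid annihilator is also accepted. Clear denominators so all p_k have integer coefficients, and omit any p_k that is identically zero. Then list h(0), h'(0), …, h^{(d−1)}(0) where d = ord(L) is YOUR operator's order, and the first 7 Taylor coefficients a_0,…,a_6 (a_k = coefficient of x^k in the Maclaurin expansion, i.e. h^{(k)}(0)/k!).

L = (8 - 32·x - 32·x^2)·Dx + (-6 + 12·x + 8·x^2 - 16·x^3)·Dx^2 + (1 + 2·x + 4·x^2 + 8·x^3)·Dx^3  (order 3).
h: a_k = -2, -6, -4, 0, -4/3, -104/15, -8/45, …
ICs: h(0) = -2, h′(0) = -6, h′′(0) = -8.

f: a_k = 0, -2, 0, 8/3, 0, -32/5, 0, …
g: a_k = -2, -4, -4, -8/3, -4/3, -8/15, -8/45, …
h₀=f+g: left-lcm gives L₀, ord ≤ 3.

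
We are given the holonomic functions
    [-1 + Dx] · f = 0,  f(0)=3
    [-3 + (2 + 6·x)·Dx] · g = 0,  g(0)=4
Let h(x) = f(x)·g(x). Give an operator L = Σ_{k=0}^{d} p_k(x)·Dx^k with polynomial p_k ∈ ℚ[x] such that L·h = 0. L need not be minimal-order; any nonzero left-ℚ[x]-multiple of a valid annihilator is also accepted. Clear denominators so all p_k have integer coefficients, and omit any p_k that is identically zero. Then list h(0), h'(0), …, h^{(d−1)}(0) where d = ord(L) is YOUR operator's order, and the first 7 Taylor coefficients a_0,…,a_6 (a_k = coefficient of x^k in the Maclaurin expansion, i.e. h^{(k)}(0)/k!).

L = (-5 - 6·x) + (2 + 6·x)·Dx  (order 1).
h: a_k = 12, 30, 21/2, 71/4, -671/32, 16157/320, -88837/768, …
ICs: h(0) = 12.

f: a_k = 3, 3, 3/2, 1/2, 1/8, 1/40, 1/240, …
g: a_k = 4, 6, -9/2, 27/4, -405/32, 1701/64, -15309/256, …
Product ⇒ symmetric product L₀, ord ≤ 1.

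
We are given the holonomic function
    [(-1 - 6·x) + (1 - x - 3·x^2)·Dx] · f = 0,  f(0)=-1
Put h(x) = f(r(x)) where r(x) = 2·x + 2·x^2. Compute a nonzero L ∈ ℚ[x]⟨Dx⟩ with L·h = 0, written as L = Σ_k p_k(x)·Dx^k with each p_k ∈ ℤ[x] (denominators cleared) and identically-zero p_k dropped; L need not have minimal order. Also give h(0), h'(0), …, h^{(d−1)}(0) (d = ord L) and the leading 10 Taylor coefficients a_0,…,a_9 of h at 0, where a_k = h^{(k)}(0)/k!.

f: a_k = -1, -1, -4, -7, -19, -40, -97, -217, -508, -1159, …
Change of var in L_f (x↦r) gives L₀.
L = (2 + 28·x + 72·x^2 + 48·x^3) + (-1 + 2·x + 14·x^2 + 24·x^3 + 12·x^4)·Dx  (order 1).
h: a_k = -1, -2, -18, -88, -488, -2664, -14488, -79040, -430704, -2347648, …
ICs: h(0) = -1.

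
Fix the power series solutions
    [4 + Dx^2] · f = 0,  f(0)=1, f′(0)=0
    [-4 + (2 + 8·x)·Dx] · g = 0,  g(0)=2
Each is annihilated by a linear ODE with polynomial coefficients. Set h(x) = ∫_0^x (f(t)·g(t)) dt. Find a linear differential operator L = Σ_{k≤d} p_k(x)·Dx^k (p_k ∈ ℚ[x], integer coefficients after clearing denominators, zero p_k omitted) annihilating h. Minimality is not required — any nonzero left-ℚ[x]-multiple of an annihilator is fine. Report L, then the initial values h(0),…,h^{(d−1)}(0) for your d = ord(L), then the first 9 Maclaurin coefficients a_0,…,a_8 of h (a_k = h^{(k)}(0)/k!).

L = (16 + 32·x + 64·x^2)·Dx + (-4 - 16·x)·Dx^2 + (1 + 8·x + 16·x^2)·Dx^3  (order 3).
h: a_k = 0, 2, 2, -8/3, 0, -32/15, 64/9, -5888/315, 2368/45, …
ICs: h(0) = 0, h′(0) = 2, h′′(0) = 4.

f: a_k = 1, 0, -2, 0, 2/3, 0, -4/45, 0, 2/315, …
g: a_k = 2, 4, -4, 8, -20, 56, -168, 528, -1716, …
h₀=f·g: eliminate ⇒ L₀, order ≤ 2·1.
h=∫h₀ ⇒ L = L₀·Dx.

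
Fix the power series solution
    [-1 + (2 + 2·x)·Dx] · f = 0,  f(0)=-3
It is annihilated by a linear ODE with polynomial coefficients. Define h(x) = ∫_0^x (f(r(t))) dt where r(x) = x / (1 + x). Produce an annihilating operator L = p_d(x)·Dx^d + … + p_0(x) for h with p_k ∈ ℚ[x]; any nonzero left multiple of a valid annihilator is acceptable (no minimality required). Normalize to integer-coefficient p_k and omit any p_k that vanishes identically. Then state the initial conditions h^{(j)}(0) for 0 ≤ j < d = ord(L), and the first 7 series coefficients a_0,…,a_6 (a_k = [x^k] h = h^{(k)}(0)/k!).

f: a_k = -3, -3/2, 3/8, -3/16, 15/128, -21/256, 63/1024, …
L₀ from L_f via x↦r, Dx↦r'^{-1}Dx.
∫: right-multiply L₀ by Dx.
L = -Dx + (2 + 6·x + 4·x^2)·Dx^2  (order 2).
h: a_k = 0, -3, -3/4, 5/8, -39/64, 423/640, -399/512, …
ICs: h(0) = 0, h′(0) = -3.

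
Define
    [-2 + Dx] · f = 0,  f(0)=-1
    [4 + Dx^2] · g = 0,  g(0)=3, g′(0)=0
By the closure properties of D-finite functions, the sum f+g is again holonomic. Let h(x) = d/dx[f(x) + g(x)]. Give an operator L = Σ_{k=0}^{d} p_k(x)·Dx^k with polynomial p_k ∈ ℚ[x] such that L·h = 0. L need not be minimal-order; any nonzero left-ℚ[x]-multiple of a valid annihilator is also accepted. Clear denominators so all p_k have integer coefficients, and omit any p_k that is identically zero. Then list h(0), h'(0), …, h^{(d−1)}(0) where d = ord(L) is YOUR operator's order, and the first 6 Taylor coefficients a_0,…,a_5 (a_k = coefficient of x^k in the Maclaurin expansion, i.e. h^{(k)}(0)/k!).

L = 8 - 4·Dx + 2·Dx^2 - Dx^3  (order 3).
h: a_k = -2, -16, -4, 16/3, -4/3, -32/15, …
ICs: h(0) = -2, h′(0) = -16, h′′(0) = -8.

f: a_k = -1, -2, -2, -4/3, -2/3, -4/15, …
g: a_k = 3, 0, -6, 0, 2, 0, …
Sum ⇒ L₀ = lclm(L_f,L_g) in ℚ(x)⟨Dx⟩.
h₀' ⇒ L via d/dx closure of L₀.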